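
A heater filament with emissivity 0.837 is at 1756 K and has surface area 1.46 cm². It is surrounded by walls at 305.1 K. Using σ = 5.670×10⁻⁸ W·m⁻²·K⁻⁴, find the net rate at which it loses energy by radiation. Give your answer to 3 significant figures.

Area A = 1.46 cm² = 1.46×10⁻⁴ m².
Net radiated power P_net = εσA(T⁴ − T₀⁴) = 0.837×5.670×10⁻⁸×1.46×10⁻⁴×(1756⁴ − 305.1⁴).
T⁴ − T₀⁴ = 9.50819×10¹² − 8.66501×10⁹ = 9.49952×10¹² K⁴, so P_net = 65.8 W.

Net loss ≈ 65.8 W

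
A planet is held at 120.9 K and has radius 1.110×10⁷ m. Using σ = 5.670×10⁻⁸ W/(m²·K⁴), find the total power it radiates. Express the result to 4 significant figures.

P ≈ 1.876×10¹⁶ W

Surface area A = 4πR² = 4π(1.110×10⁷ m)² = 1.54830×10¹⁵ m².
P = σAT⁴ = 5.670×10⁻⁸ × 1.54830×10¹⁵ × (120.9)⁴ = 1.876×10¹⁶ W.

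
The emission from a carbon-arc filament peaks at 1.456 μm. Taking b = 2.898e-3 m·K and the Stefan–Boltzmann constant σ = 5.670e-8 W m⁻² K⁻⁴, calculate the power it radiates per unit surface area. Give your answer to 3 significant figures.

I ≈ 8.90×10⁵ W/m²

Wien's law: T = b/λ_max = 2.898×10⁻³/1.456×10⁻⁶ = 1990.38 K.
Then I = σT⁴ = 5.670×10⁻⁸×(1990.38)⁴ = 8.90×10⁵ W/m².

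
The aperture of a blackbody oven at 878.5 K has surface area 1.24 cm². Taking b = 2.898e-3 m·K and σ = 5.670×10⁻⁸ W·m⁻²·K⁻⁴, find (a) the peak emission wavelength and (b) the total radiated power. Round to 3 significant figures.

λ_max ≈ 3.30 μm; P ≈ 4.19 W

(a) λ_max = b/T = 2.898×10⁻³/878.5 = 3.299×10⁻⁶ m = 3.30 μm.
Area A = 1.24 cm² = 1.24×10⁻⁴ m².
(b) P = σAT⁴ = 5.670×10⁻⁸×1.24×10⁻⁴×(878.5)⁴ = 4.19 W.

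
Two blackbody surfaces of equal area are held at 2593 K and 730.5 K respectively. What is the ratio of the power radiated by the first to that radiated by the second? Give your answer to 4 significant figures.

P₁/P₂ ≈ 158.8

With equal areas, P₁/P₂ = (T₁/T₂)⁴ = (2593/730.5)⁴ = 158.8.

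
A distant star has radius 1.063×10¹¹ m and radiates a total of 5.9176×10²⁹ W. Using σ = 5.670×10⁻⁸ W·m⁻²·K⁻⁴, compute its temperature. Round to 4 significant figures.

T ≈ 2928 K

Surface area A = 4πR² = 4π(1.063×10¹¹ m)² = 1.41996×10²³ m².
P = σAT⁴ ⇒ T = (P/(σA))^(1/4) = (5.9176×10²⁹/(5.670×10⁻⁸×1.41996×10²³))^(1/4) = 2928 K.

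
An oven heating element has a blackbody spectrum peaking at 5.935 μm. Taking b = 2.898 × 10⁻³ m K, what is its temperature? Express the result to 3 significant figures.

Wien's law gives T = b/λ_max = (2.898×10⁻³ m·K)/(5.935×10⁻⁶ m) = 488 K.

T ≈ 488 K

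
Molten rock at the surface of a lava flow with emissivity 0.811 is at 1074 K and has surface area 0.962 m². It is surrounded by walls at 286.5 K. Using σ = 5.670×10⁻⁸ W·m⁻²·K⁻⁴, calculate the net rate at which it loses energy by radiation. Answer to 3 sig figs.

Area A = 0.962 m².
Net radiated power P_net = εσA(T⁴ − T₀⁴) = 0.811×5.670×10⁻⁸×0.962×(1074⁴ − 286.5⁴).
T⁴ − T₀⁴ = 1.33051×10¹² − 6.73750×10⁹ = 1.32377×10¹² K⁴, so P_net = 5.86×10⁴ W.

Net loss ≈ 5.86×10⁴ W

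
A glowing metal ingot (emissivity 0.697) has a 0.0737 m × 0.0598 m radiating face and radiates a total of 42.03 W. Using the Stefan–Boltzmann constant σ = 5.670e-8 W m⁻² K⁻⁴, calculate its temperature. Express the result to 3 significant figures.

T ≈ 701 K

Area A = 0.0737 × 0.0598 = 4.40726×10⁻³ m².
P = εσAT⁴ ⇒ T = (P/(εσA))^(1/4) = (42.03/(0.697×5.670×10⁻⁸×4.40726×10⁻³))^(1/4) = 701 K.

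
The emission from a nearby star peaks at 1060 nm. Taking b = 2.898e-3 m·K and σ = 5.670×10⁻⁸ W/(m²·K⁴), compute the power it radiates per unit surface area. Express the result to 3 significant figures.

Wien's law: T = b/λ_max = 2.898×10⁻³/1.060×10⁻⁶ = 2733.96 K.
Then I = σT⁴ = 5.670×10⁻⁸×(2733.96)⁴ = 3.17×10⁶ W/m².

I ≈ 3.17×10⁶ W/m²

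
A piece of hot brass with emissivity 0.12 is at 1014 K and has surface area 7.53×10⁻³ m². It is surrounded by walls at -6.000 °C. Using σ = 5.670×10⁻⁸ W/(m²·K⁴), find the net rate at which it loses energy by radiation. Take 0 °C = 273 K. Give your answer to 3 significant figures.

Net loss ≈ 53.9 W

Surroundings: T = -6.000 °C + 273 = 267.000 K.
Area A = 7.53×10⁻³ m².
Net radiated power P_net = εσA(T⁴ − T₀⁴) = 0.12×5.670×10⁻⁸×7.53×10⁻³×(1014⁴ − 267.000⁴).
T⁴ − T₀⁴ = 1.05719×10¹² − 5.08212×10⁹ = 1.05211×10¹² K⁴, so P_net = 53.9 W.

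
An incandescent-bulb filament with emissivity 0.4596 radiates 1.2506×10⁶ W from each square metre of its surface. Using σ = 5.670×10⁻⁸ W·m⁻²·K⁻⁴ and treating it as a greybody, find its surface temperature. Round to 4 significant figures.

I = εσT⁴, so T = (I/εσ)^(1/4) = (1.2506×10⁶/(0.4596×5.670×10⁻⁸))^(1/4) = 2632 K.

T ≈ 2632 K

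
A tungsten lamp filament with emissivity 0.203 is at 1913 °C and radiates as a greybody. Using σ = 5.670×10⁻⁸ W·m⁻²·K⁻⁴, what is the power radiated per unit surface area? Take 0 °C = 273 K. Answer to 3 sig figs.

T = 1913 °C + 273 = 2186 K.
Stefan–Boltzmann: I = εσT⁴ = 0.203 × 5.670×10⁻⁸ × (2186)⁴ = 2.63×10⁵ W/m².

I ≈ 2.63×10⁵ W/m²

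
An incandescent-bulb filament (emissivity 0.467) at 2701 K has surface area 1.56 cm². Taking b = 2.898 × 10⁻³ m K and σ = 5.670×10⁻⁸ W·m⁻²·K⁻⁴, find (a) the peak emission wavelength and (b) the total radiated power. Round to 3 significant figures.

(a) λ_max = b/T = 2.898×10⁻³/2701 = 1.073×10⁻⁶ m = 1.07 μm.
Area A = 1.56 cm² = 1.56×10⁻⁴ m².
(b) P = εσAT⁴ = 0.467×5.670×10⁻⁸×1.56×10⁻⁴×(2701)⁴ = 220 W.

λ_max ≈ 1.07 μm; P ≈ 220 W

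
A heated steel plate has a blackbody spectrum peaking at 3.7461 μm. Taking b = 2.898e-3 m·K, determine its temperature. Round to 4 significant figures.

T ≈ 773.6 K

Wien's law gives T = b/λ_max = (2.898×10⁻³ m·K)/(3.7461×10⁻⁶ m) = 773.6 K.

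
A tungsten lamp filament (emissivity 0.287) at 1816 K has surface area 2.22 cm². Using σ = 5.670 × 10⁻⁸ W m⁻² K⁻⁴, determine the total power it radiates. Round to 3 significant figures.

Area A = 2.22 cm² = 2.22×10⁻⁴ m².
P = εσAT⁴ = 0.287 × 5.670×10⁻⁸ × 2.22×10⁻⁴ × (1816)⁴ = 39.3 W.

P ≈ 39.3 W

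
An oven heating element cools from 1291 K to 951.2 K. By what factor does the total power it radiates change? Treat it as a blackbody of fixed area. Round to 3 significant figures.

P₂/P₁ ≈ 0.295

P ∝ T⁴, so P₂/P₁ = (T₂/T₁)⁴ = (951.2/1291)⁴ = (0.736793)⁴ = 0.295.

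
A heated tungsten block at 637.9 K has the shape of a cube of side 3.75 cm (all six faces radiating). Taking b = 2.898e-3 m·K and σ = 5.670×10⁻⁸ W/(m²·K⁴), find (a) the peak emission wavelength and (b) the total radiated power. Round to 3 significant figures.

λ_max ≈ 4.54 μm; P ≈ 79.2 W

(a) λ_max = b/T = 2.898×10⁻³/637.9 = 4.543×10⁻⁶ m = 4.54 μm.
Area A = 6s² = 6×(0.0375 m)² = 8.4375×10⁻³ m².
(b) P = σAT⁴ = 5.670×10⁻⁸×8.4375×10⁻³×(637.9)⁴ = 79.2 W.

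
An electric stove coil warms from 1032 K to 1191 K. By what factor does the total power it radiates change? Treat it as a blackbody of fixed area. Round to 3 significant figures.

P ∝ T⁴, so P₂/P₁ = (T₂/T₁)⁴ = (1191/1032)⁴ = (1.15407)⁴ = 1.77.

P₂/P₁ ≈ 1.77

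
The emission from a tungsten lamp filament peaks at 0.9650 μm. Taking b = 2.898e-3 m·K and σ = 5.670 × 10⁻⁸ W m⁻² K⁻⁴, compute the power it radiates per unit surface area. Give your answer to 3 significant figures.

I ≈ 4.61×10⁶ W/m²

Wien's law: T = b/λ_max = 2.898×10⁻³/9.650×10⁻⁷ = 3003.11 K.
Then I = σT⁴ = 5.670×10⁻⁸×(3003.11)⁴ = 4.61×10⁶ W/m².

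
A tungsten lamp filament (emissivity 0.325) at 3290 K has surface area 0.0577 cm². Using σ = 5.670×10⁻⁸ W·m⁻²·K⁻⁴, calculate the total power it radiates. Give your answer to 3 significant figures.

Area A = 0.0577 cm² = 5.77×10⁻⁶ m².
P = εσAT⁴ = 0.325 × 5.670×10⁻⁸ × 5.77×10⁻⁶ × (3290)⁴ = 12.5 W.

P ≈ 12.5 W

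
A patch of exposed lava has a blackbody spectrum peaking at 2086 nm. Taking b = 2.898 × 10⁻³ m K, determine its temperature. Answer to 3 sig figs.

Wien's law gives T = b/λ_max = (2.898×10⁻³ m·K)/(2.086×10⁻⁶ m) = 1.39×10³ K.

T ≈ 1.39×10³ K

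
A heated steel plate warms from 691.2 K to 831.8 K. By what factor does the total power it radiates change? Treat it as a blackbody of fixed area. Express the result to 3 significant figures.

P₂/P₁ ≈ 2.10

P ∝ T⁴, so P₂/P₁ = (T₂/T₁)⁴ = (831.8/691.2)⁴ = (1.20341)⁴ = 2.10.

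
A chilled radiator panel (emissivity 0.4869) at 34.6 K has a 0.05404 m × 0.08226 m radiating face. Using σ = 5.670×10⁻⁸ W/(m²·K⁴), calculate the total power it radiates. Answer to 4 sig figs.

P ≈ 1.759×10⁻⁴ W

Area A = 0.05404 × 0.08226 = 4.44533×10⁻³ m².
P = εσAT⁴ = 0.4869 × 5.670×10⁻⁸ × 4.44533×10⁻³ × (34.6)⁴ = 1.759×10⁻⁴ W.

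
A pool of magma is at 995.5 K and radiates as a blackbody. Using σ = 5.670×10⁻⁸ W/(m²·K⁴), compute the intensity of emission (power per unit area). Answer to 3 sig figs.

Stefan–Boltzmann: I = σT⁴ = 5.670×10⁻⁸ × (995.5)⁴ = 5.57×10⁴ W/m².

I ≈ 5.57×10⁴ W/m²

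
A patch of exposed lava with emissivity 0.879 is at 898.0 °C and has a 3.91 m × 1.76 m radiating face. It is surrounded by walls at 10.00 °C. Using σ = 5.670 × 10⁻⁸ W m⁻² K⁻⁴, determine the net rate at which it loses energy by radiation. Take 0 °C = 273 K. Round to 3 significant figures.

T = 898.0 °C + 273 = 1171.0 K.
Surroundings: T = 10.00 °C + 273 = 283.00 K.
Area A = 3.91 × 1.76 = 6.8816 m².
Net radiated power P_net = εσA(T⁴ − T₀⁴) = 0.879×5.670×10⁻⁸×6.8816×(1171.0⁴ − 283.00⁴).
T⁴ − T₀⁴ = 1.88030×10¹² − 6.41425×10⁹ = 1.87389×10¹² K⁴, so P_net = 6.43×10⁵ W.

Net loss ≈ 6.43×10⁵ W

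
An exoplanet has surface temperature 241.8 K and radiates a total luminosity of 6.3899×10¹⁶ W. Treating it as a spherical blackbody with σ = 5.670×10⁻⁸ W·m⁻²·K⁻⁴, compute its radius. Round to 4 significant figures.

L = 4πR²σT⁴ ⇒ R = √(L/(4πσT⁴)).
σT⁴ = 193.824 W/m², so R = √(6.3899×10¹⁶/(4π×193.824)) = 5.122×10⁶ m.

R ≈ 5.122×10⁶ m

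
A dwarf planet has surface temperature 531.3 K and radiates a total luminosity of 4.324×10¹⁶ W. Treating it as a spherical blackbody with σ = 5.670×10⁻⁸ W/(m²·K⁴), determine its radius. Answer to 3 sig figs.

L = 4πR²σT⁴ ⇒ R = √(L/(4πσT⁴)).
σT⁴ = 4517.96 W/m², so R = √(4.324×10¹⁶/(4π×4517.96)) = 8.73×10⁵ m.

R ≈ 8.73×10⁵ m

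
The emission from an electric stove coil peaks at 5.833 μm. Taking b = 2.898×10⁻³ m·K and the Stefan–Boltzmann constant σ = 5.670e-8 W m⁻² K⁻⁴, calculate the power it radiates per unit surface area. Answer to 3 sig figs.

I ≈ 3.45×10³ W/m²

Wien's law: T = b/λ_max = 2.898×10⁻³/5.833×10⁻⁶ = 496.828 K.
Then I = σT⁴ = 5.670×10⁻⁸×(496.828)⁴ = 3.45×10³ W/m².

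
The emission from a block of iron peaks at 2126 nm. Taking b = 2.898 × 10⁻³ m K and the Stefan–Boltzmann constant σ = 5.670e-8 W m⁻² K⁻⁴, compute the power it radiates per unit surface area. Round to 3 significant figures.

I ≈ 1.96×10⁵ W/m²

Wien's law: T = b/λ_max = 2.898×10⁻³/2.126×10⁻⁶ = 1363.12 K.
Then I = σT⁴ = 5.670×10⁻⁸×(1363.12)⁴ = 1.96×10⁵ W/m².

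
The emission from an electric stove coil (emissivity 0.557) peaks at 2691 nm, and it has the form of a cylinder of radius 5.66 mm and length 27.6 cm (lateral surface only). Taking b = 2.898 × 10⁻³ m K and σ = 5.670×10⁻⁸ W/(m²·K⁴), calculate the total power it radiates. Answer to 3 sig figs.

Wien's law: T = b/λ_max = 2.898×10⁻³/2.691×10⁻⁶ = 1076.92 K.
Lateral area A = 2πrL = 2π×5.66×10⁻³×0.276 = 9.81534×10⁻³ m².
Then P = εσAT⁴ = 0.557×5.670×10⁻⁸×9.81534×10⁻³×(1076.92)⁴ = 417 W.

P ≈ 417 W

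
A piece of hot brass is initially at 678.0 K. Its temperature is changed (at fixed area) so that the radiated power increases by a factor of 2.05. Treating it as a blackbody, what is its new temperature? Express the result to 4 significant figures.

T₂ ≈ 811.3 K

P ∝ T⁴, so T₂/T₁ = (P₂/P₁)^(1/4) = (2.05)^(1/4) = 1.19657.
T₂ = 678.0 × 1.19657 = 811.3 K.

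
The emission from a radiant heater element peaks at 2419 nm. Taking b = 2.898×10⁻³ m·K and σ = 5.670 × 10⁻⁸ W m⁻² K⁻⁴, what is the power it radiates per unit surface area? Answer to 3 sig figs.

I ≈ 1.17×10⁵ W/m²

Wien's law: T = b/λ_max = 2.898×10⁻³/2.419×10⁻⁶ = 1198.02 K.
Then I = σT⁴ = 5.670×10⁻⁸×(1198.02)⁴ = 1.17×10⁵ W/m².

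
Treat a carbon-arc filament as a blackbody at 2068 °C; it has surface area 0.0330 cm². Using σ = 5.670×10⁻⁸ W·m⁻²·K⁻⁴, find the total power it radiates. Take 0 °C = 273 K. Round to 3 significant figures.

P ≈ 5.62 W

T = 2068 °C + 273 = 2341 K.
Area A = 0.0330 cm² = 3.30×10⁻⁶ m².
P = σAT⁴ = 5.670×10⁻⁸ × 3.30×10⁻⁶ × (2341)⁴ = 5.62 W.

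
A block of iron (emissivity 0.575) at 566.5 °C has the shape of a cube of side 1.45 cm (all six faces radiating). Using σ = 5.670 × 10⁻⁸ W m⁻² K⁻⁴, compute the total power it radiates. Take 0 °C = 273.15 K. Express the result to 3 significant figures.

P ≈ 20.4 W

T = 566.5 °C + 273.15 = 839.65 K.
Area A = 6s² = 6×(0.0145 m)² = 1.2615×10⁻³ m².
P = εσAT⁴ = 0.575 × 5.670×10⁻⁸ × 1.2615×10⁻³ × (839.65)⁴ = 20.4 W.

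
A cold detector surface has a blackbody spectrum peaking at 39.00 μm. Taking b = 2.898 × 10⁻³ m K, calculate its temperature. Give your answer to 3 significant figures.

Wien's law gives T = b/λ_max = (2.898×10⁻³ m·K)/(3.900×10⁻⁵ m) = 74.3 K.

T ≈ 74.3 K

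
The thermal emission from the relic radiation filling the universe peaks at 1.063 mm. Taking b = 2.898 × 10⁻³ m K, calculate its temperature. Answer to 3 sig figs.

Wien's law gives T = b/λ_max = (2.898×10⁻³ m·K)/(1.063×10⁻³ m) = 2.73 K.

T ≈ 2.73 K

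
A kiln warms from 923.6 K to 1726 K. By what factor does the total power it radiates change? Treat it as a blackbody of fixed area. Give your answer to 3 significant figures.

P₂/P₁ ≈ 12.2

P ∝ T⁴, so P₂/P₁ = (T₂/T₁)⁴ = (1726/923.6)⁴ = (1.86877)⁴ = 12.2.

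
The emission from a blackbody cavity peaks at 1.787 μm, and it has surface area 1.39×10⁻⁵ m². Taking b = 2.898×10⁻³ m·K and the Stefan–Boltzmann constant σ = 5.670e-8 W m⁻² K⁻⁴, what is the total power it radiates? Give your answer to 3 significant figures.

Wien's law: T = b/λ_max = 2.898×10⁻³/1.787×10⁻⁶ = 1621.71 K.
Area A = 1.39×10⁻⁵ m².
Then P = σAT⁴ = 5.670×10⁻⁸×1.39×10⁻⁵×(1621.71)⁴ = 5.45 W.

P ≈ 5.45 W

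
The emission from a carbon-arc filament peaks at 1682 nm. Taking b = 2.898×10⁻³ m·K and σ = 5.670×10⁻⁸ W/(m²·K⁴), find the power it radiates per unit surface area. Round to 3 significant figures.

I ≈ 5.00×10⁵ W/m²

Wien's law: T = b/λ_max = 2.898×10⁻³/1.682×10⁻⁶ = 1722.95 K.
Then I = σT⁴ = 5.670×10⁻⁸×(1722.95)⁴ = 5.00×10⁵ W/m².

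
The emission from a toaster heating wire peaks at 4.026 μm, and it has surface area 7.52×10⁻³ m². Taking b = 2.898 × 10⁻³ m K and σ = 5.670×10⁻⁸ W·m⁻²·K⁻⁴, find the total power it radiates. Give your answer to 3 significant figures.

P ≈ 114 W

Wien's law: T = b/λ_max = 2.898×10⁻³/4.026×10⁻⁶ = 719.821 K.
Area A = 7.52×10⁻³ m².
Then P = σAT⁴ = 5.670×10⁻⁸×7.52×10⁻³×(719.821)⁴ = 114 W.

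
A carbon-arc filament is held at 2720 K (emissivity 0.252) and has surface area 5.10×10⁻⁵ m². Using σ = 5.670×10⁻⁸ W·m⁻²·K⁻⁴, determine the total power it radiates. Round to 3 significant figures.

P ≈ 39.9 W

Area A = 5.10×10⁻⁵ m².
P = εσAT⁴ = 0.252 × 5.670×10⁻⁸ × 5.10×10⁻⁵ × (2720)⁴ = 39.9 W.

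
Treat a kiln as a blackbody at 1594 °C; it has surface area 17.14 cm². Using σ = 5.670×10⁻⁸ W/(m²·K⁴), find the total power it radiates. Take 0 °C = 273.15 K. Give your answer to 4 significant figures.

P ≈ 1181 W

T = 1594 °C + 273.15 = 1867.15 K.
Area A = 17.14 cm² = 1.714×10⁻³ m².
P = σAT⁴ = 5.670×10⁻⁸ × 1.714×10⁻³ × (1867.15)⁴ = 1181 W.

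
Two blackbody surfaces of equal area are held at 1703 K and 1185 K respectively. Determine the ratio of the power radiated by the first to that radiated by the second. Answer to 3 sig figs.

P₁/P₂ ≈ 4.27

With equal areas, P₁/P₂ = (T₁/T₂)⁴ = (1703/1185)⁴ = 4.27.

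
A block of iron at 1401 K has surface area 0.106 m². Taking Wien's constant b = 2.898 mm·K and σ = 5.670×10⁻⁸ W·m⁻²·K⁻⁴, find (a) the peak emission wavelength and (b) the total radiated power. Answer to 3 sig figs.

(a) λ_max = b/T = 2.898×10⁻³/1401 = 2.069×10⁻⁶ m = 2.07×10³ nm.
Area A = 0.106 m².
(b) P = σAT⁴ = 5.670×10⁻⁸×0.106×(1401)⁴ = 2.32×10⁴ W.

λ_max ≈ 2.07×10³ nm; P ≈ 2.32×10⁴ W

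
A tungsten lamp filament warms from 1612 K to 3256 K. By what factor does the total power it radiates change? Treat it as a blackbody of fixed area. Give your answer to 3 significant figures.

P₂/P₁ ≈ 16.6

P ∝ T⁴, so P₂/P₁ = (T₂/T₁)⁴ = (3256/1612)⁴ = (2.01985)⁴ = 16.6.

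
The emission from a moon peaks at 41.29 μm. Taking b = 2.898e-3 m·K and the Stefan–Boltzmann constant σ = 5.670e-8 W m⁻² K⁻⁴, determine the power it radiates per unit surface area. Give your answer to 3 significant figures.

Wien's law: T = b/λ_max = 2.898×10⁻³/4.129×10⁻⁵ = 70.1865 K.
Then I = σT⁴ = 5.670×10⁻⁸×(70.1865)⁴ = 1.38 W/m².

I ≈ 1.38 W/m²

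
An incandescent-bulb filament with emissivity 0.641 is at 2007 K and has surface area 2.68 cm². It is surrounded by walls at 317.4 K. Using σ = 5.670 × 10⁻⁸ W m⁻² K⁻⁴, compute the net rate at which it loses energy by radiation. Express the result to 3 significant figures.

Net loss ≈ 158 W

Area A = 2.68 cm² = 2.68×10⁻⁴ m².
Net radiated power P_net = εσA(T⁴ − T₀⁴) = 0.641×5.670×10⁻⁸×2.68×10⁻⁴×(2007⁴ − 317.4⁴).
T⁴ − T₀⁴ = 1.62252×10¹³ − 1.01491×10¹⁰ = 1.62151×10¹³ K⁴, so P_net = 158 W.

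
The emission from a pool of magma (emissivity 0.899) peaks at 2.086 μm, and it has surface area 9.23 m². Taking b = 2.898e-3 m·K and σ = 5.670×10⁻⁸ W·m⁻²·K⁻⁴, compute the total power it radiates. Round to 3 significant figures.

P ≈ 1.75×10⁶ W

Wien's law: T = b/λ_max = 2.898×10⁻³/2.086×10⁻⁶ = 1389.26 K.
Area A = 9.23 m².
Then P = εσAT⁴ = 0.899×5.670×10⁻⁸×9.23×(1389.26)⁴ = 1.75×10⁶ W.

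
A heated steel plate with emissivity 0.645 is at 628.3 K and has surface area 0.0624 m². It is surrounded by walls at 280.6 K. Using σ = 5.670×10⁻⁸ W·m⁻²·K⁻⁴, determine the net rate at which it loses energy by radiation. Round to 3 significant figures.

Area A = 0.0624 m².
Net radiated power P_net = εσA(T⁴ − T₀⁴) = 0.645×5.670×10⁻⁸×0.0624×(628.3⁴ − 280.6⁴).
T⁴ − T₀⁴ = 1.55836×10¹¹ − 6.19941×10⁹ = 1.49637×10¹¹ K⁴, so P_net = 341 W.

Net loss ≈ 341 W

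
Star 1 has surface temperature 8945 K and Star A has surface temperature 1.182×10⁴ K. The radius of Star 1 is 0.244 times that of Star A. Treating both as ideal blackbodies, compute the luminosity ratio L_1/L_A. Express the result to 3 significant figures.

L ∝ R²T⁴, so L_1/L_A = (R_1/R_A)²(T_1/T_A)⁴ = (0.244)² × (8945/1.182×10⁴)⁴ = 0.059536 × 0.327983 = 0.0195.

L_1/L_A ≈ 0.0195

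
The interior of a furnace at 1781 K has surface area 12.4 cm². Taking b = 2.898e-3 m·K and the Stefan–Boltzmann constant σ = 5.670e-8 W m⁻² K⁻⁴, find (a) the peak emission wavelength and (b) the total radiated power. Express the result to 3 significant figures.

λ_max ≈ 1.63 μm; P ≈ 707 W

(a) λ_max = b/T = 2.898×10⁻³/1781 = 1.627×10⁻⁶ m = 1.63 μm.
Area A = 12.4 cm² = 1.24×10⁻³ m².
(b) P = σAT⁴ = 5.670×10⁻⁸×1.24×10⁻³×(1781)⁴ = 707 W.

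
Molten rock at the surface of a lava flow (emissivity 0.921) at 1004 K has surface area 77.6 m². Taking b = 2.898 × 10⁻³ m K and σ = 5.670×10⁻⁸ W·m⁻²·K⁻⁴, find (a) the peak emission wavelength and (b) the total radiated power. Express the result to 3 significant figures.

(a) λ_max = b/T = 2.898×10⁻³/1004 = 2.886×10⁻⁶ m = 2.89×10³ nm.
Area A = 77.6 m².
(b) P = εσAT⁴ = 0.921×5.670×10⁻⁸×77.6×(1004)⁴ = 4.12×10⁶ W.

λ_max ≈ 2.89×10³ nm; P ≈ 4.12×10⁶ W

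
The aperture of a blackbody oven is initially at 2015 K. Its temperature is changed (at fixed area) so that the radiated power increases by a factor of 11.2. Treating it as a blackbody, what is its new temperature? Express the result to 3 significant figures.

P ∝ T⁴, so T₂/T₁ = (P₂/P₁)^(1/4) = (11.2)^(1/4) = 1.82938.
T₂ = 2015 × 1.82938 = 3.69×10³ K.

T₂ ≈ 3.69×10³ K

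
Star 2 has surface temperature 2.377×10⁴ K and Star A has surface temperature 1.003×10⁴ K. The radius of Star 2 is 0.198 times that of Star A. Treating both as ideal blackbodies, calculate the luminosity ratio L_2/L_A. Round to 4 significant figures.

L_2/L_A ≈ 1.237

L ∝ R²T⁴, so L_2/L_A = (R_2/R_A)²(T_2/T_A)⁴ = (0.198)² × (2.377×10⁴/1.003×10⁴)⁴ = 0.039204 × 31.5437 = 1.237.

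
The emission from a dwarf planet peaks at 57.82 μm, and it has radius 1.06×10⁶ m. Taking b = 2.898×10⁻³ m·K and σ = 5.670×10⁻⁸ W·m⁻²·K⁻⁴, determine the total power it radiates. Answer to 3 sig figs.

Wien's law: T = b/λ_max = 2.898×10⁻³/5.782×10⁻⁵ = 50.1211 K.
Surface area A = 4πR² = 4π(1.06×10⁶ m)² = 1.41196×10¹³ m².
Then P = σAT⁴ = 5.670×10⁻⁸×1.41196×10¹³×(50.1211)⁴ = 5.05×10¹² W.

P ≈ 5.05×10¹² W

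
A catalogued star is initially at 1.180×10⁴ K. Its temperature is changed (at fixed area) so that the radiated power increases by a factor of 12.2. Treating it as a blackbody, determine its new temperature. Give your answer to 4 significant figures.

T₂ ≈ 2.205×10⁴ K

P ∝ T⁴, so T₂/T₁ = (P₂/P₁)^(1/4) = (12.2)^(1/4) = 1.86892.
T₂ = 1.180×10⁴ × 1.86892 = 2.205×10⁴ K.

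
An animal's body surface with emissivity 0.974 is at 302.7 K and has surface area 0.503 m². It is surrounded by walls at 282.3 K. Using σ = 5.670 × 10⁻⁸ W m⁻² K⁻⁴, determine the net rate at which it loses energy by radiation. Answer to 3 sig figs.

Net loss ≈ 56.8 W

Area A = 0.503 m².
Net radiated power P_net = εσA(T⁴ − T₀⁴) = 0.974×5.670×10⁻⁸×0.503×(302.7⁴ − 282.3⁴).
T⁴ − T₀⁴ = 8.39556×10⁹ − 6.35102×10⁹ = 2.04454×10⁹ K⁴, so P_net = 56.8 W.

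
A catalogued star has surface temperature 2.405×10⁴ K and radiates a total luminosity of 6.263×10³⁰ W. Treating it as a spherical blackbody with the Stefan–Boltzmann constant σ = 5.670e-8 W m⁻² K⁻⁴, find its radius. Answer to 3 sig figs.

R ≈ 5.13×10⁹ m

L = 4πR²σT⁴ ⇒ R = √(L/(4πσT⁴)).
σT⁴ = 1.89690×10¹⁰ W/m², so R = √(6.263×10³⁰/(4π×1.89690×10¹⁰)) = 5.13×10⁹ m.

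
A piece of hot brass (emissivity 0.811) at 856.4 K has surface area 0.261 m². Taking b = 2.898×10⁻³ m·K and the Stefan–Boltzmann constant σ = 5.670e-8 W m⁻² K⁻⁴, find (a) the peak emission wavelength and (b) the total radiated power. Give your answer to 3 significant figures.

λ_max ≈ 3.38 μm; P ≈ 6.46×10³ W

(a) λ_max = b/T = 2.898×10⁻³/856.4 = 3.384×10⁻⁶ m = 3.38 μm.
Area A = 0.261 m².
(b) P = εσAT⁴ = 0.811×5.670×10⁻⁸×0.261×(856.4)⁴ = 6.46×10³ W.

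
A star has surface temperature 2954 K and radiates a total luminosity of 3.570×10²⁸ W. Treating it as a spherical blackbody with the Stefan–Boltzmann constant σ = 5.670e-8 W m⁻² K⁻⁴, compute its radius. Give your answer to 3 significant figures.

R ≈ 2.57×10¹⁰ m

L = 4πR²σT⁴ ⇒ R = √(L/(4πσT⁴)).
σT⁴ = 4.31743×10⁶ W/m², so R = √(3.570×10²⁸/(4π×4.31743×10⁶)) = 2.57×10¹⁰ m.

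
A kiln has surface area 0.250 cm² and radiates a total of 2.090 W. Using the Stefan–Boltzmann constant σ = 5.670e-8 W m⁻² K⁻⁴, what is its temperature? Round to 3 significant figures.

Area A = 0.250 cm² = 2.50×10⁻⁵ m².
P = σAT⁴ ⇒ T = (P/(σA))^(1/4) = (2.090/(5.670×10⁻⁸×2.50×10⁻⁵))^(1/4) = 1.10×10³ K.

T ≈ 1.10×10³ K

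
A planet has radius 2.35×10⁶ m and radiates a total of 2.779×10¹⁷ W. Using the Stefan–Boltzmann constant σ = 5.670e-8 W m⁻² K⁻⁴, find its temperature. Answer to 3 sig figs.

Surface area A = 4πR² = 4π(2.35×10⁶ m)² = 6.93978×10¹³ m².
P = σAT⁴ ⇒ T = (P/(σA))^(1/4) = (2.779×10¹⁷/(5.670×10⁻⁸×6.93978×10¹³))^(1/4) = 516 K.

T ≈ 516 K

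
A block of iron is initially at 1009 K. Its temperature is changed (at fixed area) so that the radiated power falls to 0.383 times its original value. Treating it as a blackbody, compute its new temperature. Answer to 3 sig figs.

T₂ ≈ 794 K

P ∝ T⁴, so T₂/T₁ = (P₂/P₁)^(1/4) = (0.383)^(1/4) = 0.786683.
T₂ = 1009 × 0.786683 = 794 K.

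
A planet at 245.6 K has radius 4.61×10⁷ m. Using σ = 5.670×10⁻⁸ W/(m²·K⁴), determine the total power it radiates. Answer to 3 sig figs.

Surface area A = 4πR² = 4π(4.61×10⁷ m)² = 2.67062×10¹⁶ m².
P = σAT⁴ = 5.670×10⁻⁸ × 2.67062×10¹⁶ × (245.6)⁴ = 5.51×10¹⁸ W.

P ≈ 5.51×10¹⁸ W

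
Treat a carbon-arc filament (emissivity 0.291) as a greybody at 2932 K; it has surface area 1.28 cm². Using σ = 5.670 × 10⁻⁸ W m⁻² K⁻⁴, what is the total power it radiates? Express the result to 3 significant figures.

P ≈ 156 W

Area A = 1.28 cm² = 1.28×10⁻⁴ m².
P = εσAT⁴ = 0.291 × 5.670×10⁻⁸ × 1.28×10⁻⁴ × (2932)⁴ = 156 W.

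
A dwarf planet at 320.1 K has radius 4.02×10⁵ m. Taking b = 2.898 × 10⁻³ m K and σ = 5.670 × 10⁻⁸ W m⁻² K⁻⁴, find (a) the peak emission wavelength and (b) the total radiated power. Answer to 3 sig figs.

λ_max ≈ 9.05 μm; P ≈ 1.21×10¹⁵ W

(a) λ_max = b/T = 2.898×10⁻³/320.1 = 9.053×10⁻⁶ m = 9.05 μm.
Surface area A = 4πR² = 4π(4.02×10⁵ m)² = 2.03078×10¹² m².
(b) P = σAT⁴ = 5.670×10⁻⁸×2.03078×10¹²×(320.1)⁴ = 1.21×10¹⁵ W.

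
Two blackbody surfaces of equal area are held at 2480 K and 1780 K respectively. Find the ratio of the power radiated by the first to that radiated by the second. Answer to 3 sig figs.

With equal areas, P₁/P₂ = (T₁/T₂)⁴ = (2480/1780)⁴ = 3.77.

P₁/P₂ ≈ 3.77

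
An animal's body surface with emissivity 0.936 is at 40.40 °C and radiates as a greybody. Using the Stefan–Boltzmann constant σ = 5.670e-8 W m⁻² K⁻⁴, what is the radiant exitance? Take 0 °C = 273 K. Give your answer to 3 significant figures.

I ≈ 512 W/m²

T = 40.40 °C + 273 = 313.40 K.
Stefan–Boltzmann: I = εσT⁴ = 0.936 × 5.670×10⁻⁸ × (313.40)⁴ = 512 W/m².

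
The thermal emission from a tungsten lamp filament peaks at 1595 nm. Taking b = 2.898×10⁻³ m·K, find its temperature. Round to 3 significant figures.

T ≈ 1.82×10³ K

Wien's law gives T = b/λ_max = (2.898×10⁻³ m·K)/(1.595×10⁻⁶ m) = 1.82×10³ K.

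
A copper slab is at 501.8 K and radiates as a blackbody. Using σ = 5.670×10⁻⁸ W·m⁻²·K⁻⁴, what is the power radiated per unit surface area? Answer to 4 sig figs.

Stefan–Boltzmann: I = σT⁴ = 5.670×10⁻⁸ × (501.8)⁴ = 3595 W/m².

I ≈ 3595 W/m²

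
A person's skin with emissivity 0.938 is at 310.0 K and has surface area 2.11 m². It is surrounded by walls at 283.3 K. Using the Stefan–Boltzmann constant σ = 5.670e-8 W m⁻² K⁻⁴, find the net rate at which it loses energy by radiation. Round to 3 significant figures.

Net loss ≈ 314 W

Area A = 2.11 m².
Net radiated power P_net = εσA(T⁴ − T₀⁴) = 0.938×5.670×10⁻⁸×2.11×(310.0⁴ − 283.3⁴).
T⁴ − T₀⁴ = 9.23521×10⁹ − 6.44149×10⁹ = 2.79372×10⁹ K⁴, so P_net = 314 W.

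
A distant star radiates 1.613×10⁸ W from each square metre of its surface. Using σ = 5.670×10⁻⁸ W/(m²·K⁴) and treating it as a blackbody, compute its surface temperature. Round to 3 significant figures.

I = σT⁴, so T = (I/σ)^(1/4) = (1.613×10⁸/(5.670×10⁻⁸))^(1/4) = 7.30×10³ K.

T ≈ 7.30×10³ K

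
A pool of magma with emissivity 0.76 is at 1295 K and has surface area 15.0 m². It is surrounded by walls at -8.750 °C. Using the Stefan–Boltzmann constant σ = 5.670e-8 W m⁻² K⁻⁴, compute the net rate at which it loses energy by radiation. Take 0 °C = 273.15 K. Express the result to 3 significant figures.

Surroundings: T = -8.750 °C + 273.15 = 264.400 K.
Area A = 15.0 m².
Net radiated power P_net = εσA(T⁴ − T₀⁴) = 0.76×5.670×10⁻⁸×15.0×(1295⁴ − 264.400⁴).
T⁴ − T₀⁴ = 2.81241×10¹² − 4.88704×10⁹ = 2.80752×10¹² K⁴, so P_net = 1.81×10⁶ W.

Net loss ≈ 1.81×10⁶ W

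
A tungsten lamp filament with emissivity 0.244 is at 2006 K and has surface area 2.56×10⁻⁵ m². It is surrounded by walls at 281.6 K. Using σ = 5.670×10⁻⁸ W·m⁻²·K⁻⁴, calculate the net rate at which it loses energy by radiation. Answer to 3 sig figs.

Area A = 2.56×10⁻⁵ m².
Net radiated power P_net = εσA(T⁴ − T₀⁴) = 0.244×5.670×10⁻⁸×2.56×10⁻⁵×(2006⁴ − 281.6⁴).
T⁴ − T₀⁴ = 1.61929×10¹³ − 6.28826×10⁹ = 1.61866×10¹³ K⁴, so P_net = 5.73 W.

Net loss ≈ 5.73 W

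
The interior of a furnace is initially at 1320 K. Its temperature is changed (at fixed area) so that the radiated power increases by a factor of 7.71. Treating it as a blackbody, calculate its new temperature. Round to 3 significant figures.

T₂ ≈ 2.20×10³ K

P ∝ T⁴, so T₂/T₁ = (P₂/P₁)^(1/4) = (7.71)^(1/4) = 1.66634.
T₂ = 1320 × 1.66634 = 2.20×10³ K.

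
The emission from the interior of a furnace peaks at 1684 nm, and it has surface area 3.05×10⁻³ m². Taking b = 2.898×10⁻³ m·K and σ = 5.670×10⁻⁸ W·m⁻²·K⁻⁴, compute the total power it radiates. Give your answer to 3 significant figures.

Wien's law: T = b/λ_max = 2.898×10⁻³/1.684×10⁻⁶ = 1720.90 K.
Area A = 3.05×10⁻³ m².
Then P = σAT⁴ = 5.670×10⁻⁸×3.05×10⁻³×(1720.90)⁴ = 1.52×10³ W.

P ≈ 1.52×10³ W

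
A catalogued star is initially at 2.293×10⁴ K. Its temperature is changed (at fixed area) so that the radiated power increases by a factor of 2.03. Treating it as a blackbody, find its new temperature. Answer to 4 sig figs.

T₂ ≈ 2.737×10⁴ K

P ∝ T⁴, so T₂/T₁ = (P₂/P₁)^(1/4) = (2.03)^(1/4) = 1.19364.
T₂ = 2.293×10⁴ × 1.19364 = 2.737×10⁴ K.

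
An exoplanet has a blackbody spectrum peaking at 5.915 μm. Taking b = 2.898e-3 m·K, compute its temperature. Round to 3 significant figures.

T ≈ 490 K

Wien's law gives T = b/λ_max = (2.898×10⁻³ m·K)/(5.915×10⁻⁶ m) = 490 K.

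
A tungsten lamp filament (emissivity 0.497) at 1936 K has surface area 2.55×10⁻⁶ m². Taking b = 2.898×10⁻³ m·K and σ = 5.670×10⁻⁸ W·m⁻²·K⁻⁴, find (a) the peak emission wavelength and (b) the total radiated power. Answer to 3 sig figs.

(a) λ_max = b/T = 2.898×10⁻³/1936 = 1.497×10⁻⁶ m = 1.50 μm.
Area A = 2.55×10⁻⁶ m².
(b) P = εσAT⁴ = 0.497×5.670×10⁻⁸×2.55×10⁻⁶×(1936)⁴ = 1.01 W.

λ_max ≈ 1.50 μm; P ≈ 1.01 W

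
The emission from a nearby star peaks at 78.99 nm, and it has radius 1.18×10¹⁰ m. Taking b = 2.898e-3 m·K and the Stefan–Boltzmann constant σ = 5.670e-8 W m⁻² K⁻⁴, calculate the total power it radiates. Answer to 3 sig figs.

P ≈ 1.80×10³² W

Wien's law: T = b/λ_max = 2.898×10⁻³/7.899×10⁻⁸ = 36688.2 K.
Surface area A = 4πR² = 4π(1.18×10¹⁰ m)² = 1.74974×10²¹ m².
Then P = σAT⁴ = 5.670×10⁻⁸×1.74974×10²¹×(36688.2)⁴ = 1.80×10³² W.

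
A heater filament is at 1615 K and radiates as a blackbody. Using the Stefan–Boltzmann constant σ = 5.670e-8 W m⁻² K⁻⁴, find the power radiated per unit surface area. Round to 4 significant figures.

I ≈ 3.857×10⁵ W/m²

Stefan–Boltzmann: I = σT⁴ = 5.670×10⁻⁸ × (1615)⁴ = 3.857×10⁵ W/m².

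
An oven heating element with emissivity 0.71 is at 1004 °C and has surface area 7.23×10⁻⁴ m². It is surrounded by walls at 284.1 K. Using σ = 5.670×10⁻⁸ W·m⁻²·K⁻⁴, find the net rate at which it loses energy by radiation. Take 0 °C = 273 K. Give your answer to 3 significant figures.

T = 1004 °C + 273 = 1277 K.
Area A = 7.23×10⁻⁴ m².
Net radiated power P_net = εσA(T⁴ − T₀⁴) = 0.71×5.670×10⁻⁸×7.23×10⁻⁴×(1277⁴ − 284.1⁴).
T⁴ − T₀⁴ = 2.65928×10¹² − 6.51456×10⁹ = 2.65277×10¹² K⁴, so P_net = 77.2 W.

Net loss ≈ 77.2 W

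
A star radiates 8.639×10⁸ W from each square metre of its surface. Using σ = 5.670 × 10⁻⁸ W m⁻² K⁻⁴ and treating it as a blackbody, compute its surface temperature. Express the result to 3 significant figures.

I = σT⁴, so T = (I/σ)^(1/4) = (8.639×10⁸/(5.670×10⁻⁸))^(1/4) = 1.11×10⁴ K.

T ≈ 1.11×10⁴ K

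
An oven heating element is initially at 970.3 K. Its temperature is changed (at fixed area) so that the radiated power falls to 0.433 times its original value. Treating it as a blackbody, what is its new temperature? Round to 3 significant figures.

P ∝ T⁴, so T₂/T₁ = (P₂/P₁)^(1/4) = (0.433)^(1/4) = 0.811189.
T₂ = 970.3 × 0.811189 = 787 K.

T₂ ≈ 787 K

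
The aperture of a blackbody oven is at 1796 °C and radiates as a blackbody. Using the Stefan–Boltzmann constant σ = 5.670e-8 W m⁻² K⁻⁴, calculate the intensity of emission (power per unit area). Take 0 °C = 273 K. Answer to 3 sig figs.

T = 1796 °C + 273 = 2069 K.
Stefan–Boltzmann: I = σT⁴ = 5.670×10⁻⁸ × (2069)⁴ = 1.04×10⁶ W/m².

I ≈ 1.04×10⁶ W/m²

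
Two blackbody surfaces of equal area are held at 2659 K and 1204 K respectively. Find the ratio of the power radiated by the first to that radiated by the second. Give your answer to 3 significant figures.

P₁/P₂ ≈ 23.8

With equal areas, P₁/P₂ = (T₁/T₂)⁴ = (2659/1204)⁴ = 23.8.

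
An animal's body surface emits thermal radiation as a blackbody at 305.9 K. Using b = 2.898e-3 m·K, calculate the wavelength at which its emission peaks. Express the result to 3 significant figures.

λ_max ≈ 9.47 μm

Wien's displacement law: λ_max = b/T = (2.898×10⁻³ m·K)/(305.9 K) = 9.474×10⁻⁶ m.
That is 9.47 μm, in the infrared range.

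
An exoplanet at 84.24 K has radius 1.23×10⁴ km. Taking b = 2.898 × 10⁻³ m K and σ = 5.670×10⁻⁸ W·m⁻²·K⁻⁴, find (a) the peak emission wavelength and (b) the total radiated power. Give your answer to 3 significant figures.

λ_max ≈ 34.4 μm; P ≈ 5.43×10¹⁵ W

(a) λ_max = b/T = 2.898×10⁻³/84.24 = 3.440×10⁻⁵ m = 34.4 μm.
Surface area A = 4πR² = 4π(1.23×10⁷ m)² = 1.90117×10¹⁵ m².
(b) P = σAT⁴ = 5.670×10⁻⁸×1.90117×10¹⁵×(84.24)⁴ = 5.43×10¹⁵ W.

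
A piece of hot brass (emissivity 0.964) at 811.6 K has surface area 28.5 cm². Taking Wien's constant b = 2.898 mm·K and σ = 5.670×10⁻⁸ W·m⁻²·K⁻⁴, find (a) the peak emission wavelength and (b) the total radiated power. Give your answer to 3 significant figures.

λ_max ≈ 3.57 μm; P ≈ 67.6 W

(a) λ_max = b/T = 2.898×10⁻³/811.6 = 3.571×10⁻⁶ m = 3.57 μm.
Area A = 28.5 cm² = 2.85×10⁻³ m².
(b) P = εσAT⁴ = 0.964×5.670×10⁻⁸×2.85×10⁻³×(811.6)⁴ = 67.6 W.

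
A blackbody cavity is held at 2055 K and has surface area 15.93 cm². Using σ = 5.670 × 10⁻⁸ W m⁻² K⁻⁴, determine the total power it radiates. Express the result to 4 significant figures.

Area A = 15.93 cm² = 1.593×10⁻³ m².
P = σAT⁴ = 5.670×10⁻⁸ × 1.593×10⁻³ × (2055)⁴ = 1611 W.

P ≈ 1611 W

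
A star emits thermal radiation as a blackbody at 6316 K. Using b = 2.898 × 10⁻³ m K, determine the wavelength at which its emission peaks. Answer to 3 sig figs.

Wien's displacement law: λ_max = b/T = (2.898×10⁻³ m·K)/(6316 K) = 4.588×10⁻⁷ m.
That is 459 nm, in the visible range.

λ_max ≈ 459 nm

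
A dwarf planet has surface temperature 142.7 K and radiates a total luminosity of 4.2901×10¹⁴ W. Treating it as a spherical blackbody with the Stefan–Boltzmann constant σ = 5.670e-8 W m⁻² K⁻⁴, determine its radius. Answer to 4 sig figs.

L = 4πR²σT⁴ ⇒ R = √(L/(4πσT⁴)).
σT⁴ = 23.5114 W/m², so R = √(4.2901×10¹⁴/(4π×23.5114)) = 1.205×10⁶ m.

R ≈ 1.205×10⁶ m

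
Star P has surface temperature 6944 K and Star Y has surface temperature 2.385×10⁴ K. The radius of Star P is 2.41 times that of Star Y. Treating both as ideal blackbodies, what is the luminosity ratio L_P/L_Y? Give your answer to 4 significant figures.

L_P/L_Y ≈ 0.04174

L ∝ R²T⁴, so L_P/L_Y = (R_P/R_Y)²(T_P/T_Y)⁴ = (2.41)² × (6944/2.385×10⁴)⁴ = 5.8081 × 7.18597×10⁻³ = 0.04174.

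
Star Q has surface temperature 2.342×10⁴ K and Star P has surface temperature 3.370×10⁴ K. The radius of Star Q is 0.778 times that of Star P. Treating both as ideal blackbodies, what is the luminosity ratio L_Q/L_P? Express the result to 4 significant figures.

L_Q/L_P ≈ 0.1412

L ∝ R²T⁴, so L_Q/L_P = (R_Q/R_P)²(T_Q/T_P)⁴ = (0.778)² × (2.342×10⁴/3.370×10⁴)⁴ = 0.605284 × 0.233253 = 0.1412.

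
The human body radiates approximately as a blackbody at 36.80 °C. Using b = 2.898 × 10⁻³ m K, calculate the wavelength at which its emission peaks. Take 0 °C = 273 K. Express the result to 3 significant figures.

T = 36.80 °C + 273 = 309.80 K.
Wien's displacement law: λ_max = b/T = (2.898×10⁻³ m·K)/(309.80 K) = 9.354×10⁻⁶ m.
That is 9.35 μm, in the infrared range.

λ_max ≈ 9.35 μm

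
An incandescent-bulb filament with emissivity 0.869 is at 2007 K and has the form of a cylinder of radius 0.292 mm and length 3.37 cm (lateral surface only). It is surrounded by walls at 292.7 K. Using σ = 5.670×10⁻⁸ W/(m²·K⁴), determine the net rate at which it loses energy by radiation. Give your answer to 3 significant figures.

Net loss ≈ 49.4 W

Lateral area A = 2πrL = 2π×2.92×10⁻⁴×0.0337 = 6.18291×10⁻⁵ m².
Net radiated power P_net = εσA(T⁴ − T₀⁴) = 0.869×5.670×10⁻⁸×6.18291×10⁻⁵×(2007⁴ − 292.7⁴).
T⁴ − T₀⁴ = 1.62252×10¹³ − 7.33991×10⁹ = 1.62179×10¹³ K⁴, so P_net = 49.4 W.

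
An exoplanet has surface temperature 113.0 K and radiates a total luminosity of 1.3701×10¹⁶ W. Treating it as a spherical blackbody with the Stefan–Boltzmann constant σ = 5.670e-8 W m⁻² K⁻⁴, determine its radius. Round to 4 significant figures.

R ≈ 1.086×10⁷ m

L = 4πR²σT⁴ ⇒ R = √(L/(4πσT⁴)).
σT⁴ = 9.24479 W/m², so R = √(1.3701×10¹⁶/(4π×9.24479)) = 1.086×10⁷ m.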